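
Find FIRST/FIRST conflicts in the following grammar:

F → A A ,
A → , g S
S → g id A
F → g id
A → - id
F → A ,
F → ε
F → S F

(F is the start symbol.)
FIRST sets of the non-terminals at (or reachable through a nullable prefix from) the front of some alternative:
  FIRST(A) = { ',', '-' }
  FIRST(S) = { 'g' }

Productions for F:
  F → A A ,: FIRST = { ',', '-' }
  F → g id: FIRST = { 'g' }
  F → A ,: FIRST = { ',', '-' }
  F → ε: FIRST = { ε }
  F → S F: FIRST = { 'g' }
Productions for A:
  A → , g S: FIRST = { ',' }
  A → - id: FIRST = { '-' }
S has only one production, so no FIRST/FIRST conflict is possible there.

Conflict for F: F → A A , and F → A ,
  Overlap: { ',', '-' }
Conflict for F: F → g id and F → S F
  Overlap: { 'g' }

Answer: Yes. F → A A ',' / F → A ',' on { ',', '-' }; F → g id / F → S F on { 'g' }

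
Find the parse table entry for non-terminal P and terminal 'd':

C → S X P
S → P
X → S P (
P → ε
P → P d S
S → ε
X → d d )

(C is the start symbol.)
To find M[P, 'd'], we find productions for P where 'd' is in the predict set (PREDICT(N → α) = (FIRST(α) \ {ε}) ∪ (FOLLOW(N) if α ⇒* ε)).

Relevant sets:
  FIRST(P) = { 'd', ε }
  FOLLOW(P) = { $, '(', 'd' }

P → ε: PREDICT = { $, '(', 'd' }
  'd' is in predict set, so this production goes in M[P, 'd']
P → P d S: PREDICT = { 'd' }
  'd' is in predict set, so this production goes in M[P, 'd']

M[P, 'd'] = P → ε, P → P d S  (a multiply-defined cell — the grammar is not LL(1))

Answer: P → ε, P → P d S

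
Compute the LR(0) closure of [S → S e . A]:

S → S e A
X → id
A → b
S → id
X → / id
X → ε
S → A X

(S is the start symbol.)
{ [A → . b], [S → S e . A] }

To compute CLOSURE, for each item [A → α.Bβ] where B is a non-terminal, add [B → .γ] for all productions B → γ; repeat for the newly added items until nothing changes.

Start with: [S → S e . A]
  [S → S e . A] has the dot before A: add [A → . b]
No further items can be added.

CLOSURE = { [A → . b], [S → S e . A] }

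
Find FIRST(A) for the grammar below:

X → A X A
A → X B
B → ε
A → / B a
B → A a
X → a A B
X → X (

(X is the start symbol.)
FIRST sets of the other non-terminals involved (by the same procedure, iterated to a fixed point):
  FIRST(X) = { '/', 'a' }

From A → X B:
  - X is a non-terminal: add FIRST(X) \ {ε} = { '/', 'a' }
    X is not nullable, so stop
From A → / B a:
  - '/' is a terminal: add '/' and stop

Collecting: FIRST(A) = { '/', 'a' }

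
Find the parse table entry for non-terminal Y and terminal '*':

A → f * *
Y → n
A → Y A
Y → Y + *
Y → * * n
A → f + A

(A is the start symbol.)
Y → Y + *, Y → * * n

To find M[Y, '*'], we find productions for Y where '*' is in the predict set (PREDICT(N → α) = (FIRST(α) \ {ε}) ∪ (FOLLOW(N) if α ⇒* ε)).

Relevant sets:
  FIRST(Y) = { '*', 'n' }

Y → n: PREDICT = { 'n' }
Y → Y + *: PREDICT = { '*', 'n' }
  '*' is in predict set, so this production goes in M[Y, '*']
Y → * * n: PREDICT = { '*' }
  '*' is in predict set, so this production goes in M[Y, '*']

M[Y, '*'] = Y → Y + *, Y → * * n  (a multiply-defined cell — the grammar is not LL(1))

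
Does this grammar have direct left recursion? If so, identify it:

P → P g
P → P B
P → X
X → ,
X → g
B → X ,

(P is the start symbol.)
Yes, P is left-recursive

P → P g: LEFT RECURSIVE (starts with P)
P → P B: LEFT RECURSIVE (starts with P)
P → X: starts with X
X → ,: starts with ','
X → g: starts with g
B → X ,: starts with X

The grammar has direct left recursion on: P.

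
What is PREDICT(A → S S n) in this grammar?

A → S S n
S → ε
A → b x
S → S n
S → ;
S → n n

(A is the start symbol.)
PREDICT(A → S S n) = (FIRST(RHS) \ {ε}) ∪ (FOLLOW(A) if ε ∈ FIRST(RHS), i.e. RHS ⇒* ε)
FIRST(S) = { ';', 'n', ε }
FIRST(S S n) = { ';', 'n' }
ε ∉ FIRST(S S n), so FOLLOW(A) is not added.
PREDICT(A → S S n) = { ';', 'n' }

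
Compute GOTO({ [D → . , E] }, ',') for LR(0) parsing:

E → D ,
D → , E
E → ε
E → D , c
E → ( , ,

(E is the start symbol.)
{ [D → , . E], [D → . , E], [E → . ( , ,], [E → . D , c], [E → . D ,], [E → .] }

GOTO(I, ',') = CLOSURE({ [A → αX.β] : [A → α.Xβ] ∈ I, X = ',' })

Items with dot before ',', with the dot advanced:
  [D → . , E] → [D → , . E]
Closure of the advanced items:
  [D → , . E] has the dot before E: add [E → . D ,], [E → .], [E → . D , c], [E → . ( , ,]
  [E → . D ,] has the dot before D: add [D → . , E]

GOTO = { [D → , . E], [D → . , E], [E → . ( , ,], [E → . D , c], [E → . D ,], [E → .] }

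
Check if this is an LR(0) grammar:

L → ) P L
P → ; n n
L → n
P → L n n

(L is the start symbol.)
Yes, the grammar is LR(0)

Augment with L' → L and build the canonical LR(0) collection (I0 = CLOSURE({[L' → . L]}), then GOTO on every symbol after a dot until no new states appear). It has 12 states:
  I0: { [L → . ) P L], [L → . n], [L' → . L] }  — shift
  I1: { [L → ) . P L], [L → . ) P L], [L → . n], [P → . ; n n], [P → . L n n] }  — shift
  I2: { [L' → L .] }  — accept
  I3: { [L → n .] }  — reduce
  I4: { [P → ; . n n] }  — shift
  I5: { [P → L . n n] }  — shift
  I6: { [L → ) P . L], [L → . ) P L], [L → . n] }  — shift
  I7: { [L → ) P L .] }  — reduce
  I8: { [P → L n . n] }  — shift
  I9: { [P → L n n .] }  — reduce
  I10: { [P → ; n . n] }  — shift
  I11: { [P → ; n n .] }  — reduce

Every state is either a pure shift/goto state or contains exactly one complete item and nothing to shift — no conflicts. The grammar is LR(0).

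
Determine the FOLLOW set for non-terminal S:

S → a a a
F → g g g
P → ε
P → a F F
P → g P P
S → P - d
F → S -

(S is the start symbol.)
{ $, '-' }

To compute FOLLOW(S), find every occurrence of S on a right-hand side N → α S β: add FIRST(β) \ {ε}, and if β is empty or nullable also add FOLLOW(N). Iterate to a fixed point.

S is the start symbol, so $ ∈ FOLLOW(S).
In F → S -: S is followed by '-', add FIRST('-') \ {ε} = { '-' }

Taking the union: FOLLOW(S) = { $, '-' }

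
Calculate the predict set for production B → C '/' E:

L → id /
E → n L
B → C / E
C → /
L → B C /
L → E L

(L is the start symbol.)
{ '/' }

PREDICT(B → C '/' E) = (FIRST(RHS) \ {ε}) ∪ (FOLLOW(B) if ε ∈ FIRST(RHS), i.e. RHS ⇒* ε)
FIRST(C) = { '/' }
FIRST(C '/' E) = { '/' }
ε ∉ FIRST(C '/' E), so FOLLOW(B) is not added.
PREDICT(B → C '/' E) = { '/' }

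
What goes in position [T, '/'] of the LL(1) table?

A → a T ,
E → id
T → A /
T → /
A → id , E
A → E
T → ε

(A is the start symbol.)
To find M[T, '/'], we find productions for T where '/' is in the predict set (PREDICT(N → α) = (FIRST(α) \ {ε}) ∪ (FOLLOW(N) if α ⇒* ε)).

Relevant sets:
  FIRST(A) = { 'a', 'id' }
  FOLLOW(T) = { ',' }

T → A /: PREDICT = { 'a', 'id' }
T → /: PREDICT = { '/' }
  '/' is in predict set, so this production goes in M[T, '/']
T → ε: PREDICT = { ',' }

M[T, '/'] = T → /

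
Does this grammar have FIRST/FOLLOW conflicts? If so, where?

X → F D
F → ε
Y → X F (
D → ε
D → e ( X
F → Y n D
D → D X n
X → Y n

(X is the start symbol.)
Yes. X → Y n with FOLLOW(X) on { '(', 'e', 'n' }; F → Y n D with FOLLOW(F) on { '(', 'e', 'n' }; D → e '(' X with FOLLOW(D) on { 'e' }; D → D X n with FOLLOW(D) on { '(', 'e', 'n' }

A FIRST/FOLLOW conflict occurs when a non-terminal N has a nullable alternative N → β (β ⇒* ε) and another alternative N → α with FIRST(α) ∩ FOLLOW(N) ≠ ∅: on such a lookahead the parser cannot decide between expanding α and letting N vanish via β.

Nullable non-terminals: D, F, X.
FIRST sets used below: FIRST(D) = { '(', 'e', 'n', ε }, FIRST(X) = { '(', 'e', 'n', ε }, FIRST(Y) = { '(', 'e', 'n' }, FIRST(F) = { '(', 'e', 'n', ε }

D: nullable alternative(s) D → ε; FOLLOW(D) = { $, '(', 'e', 'n' }
  D → ε: FIRST \ {ε} = { } — this is the only nullable alternative, skip
  D → e ( X: FIRST \ {ε} = { 'e' } — overlaps FOLLOW(D) on { 'e' }: CONFLICT
  D → D X n: FIRST \ {ε} = { '(', 'e', 'n' } — overlaps FOLLOW(D) on { '(', 'e', 'n' }: CONFLICT

F: nullable alternative(s) F → ε; FOLLOW(F) = { $, '(', 'e', 'n' }
  F → ε: FIRST \ {ε} = { } — this is the only nullable alternative, skip
  F → Y n D: FIRST \ {ε} = { '(', 'e', 'n' } — overlaps FOLLOW(F) on { '(', 'e', 'n' }: CONFLICT

X: nullable alternative(s) X → F D; FOLLOW(X) = { $, '(', 'e', 'n' }
  X → F D: FIRST \ {ε} = { '(', 'e', 'n' } — this is the only nullable alternative, skip
  X → Y n: FIRST \ {ε} = { '(', 'e', 'n' } — overlaps FOLLOW(X) on { '(', 'e', 'n' }: CONFLICT

Y has no nullable alternative, so no FIRST/FOLLOW check is needed there.

So the grammar has 4 FIRST/FOLLOW conflicts (marked CONFLICT above).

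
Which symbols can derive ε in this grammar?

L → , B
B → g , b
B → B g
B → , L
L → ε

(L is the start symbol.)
ε-productions: L → ε
So L is immediately nullable.
No further non-terminal can be added: every production for the remaining non-terminals contains a terminal or a non-nullable non-terminal.
Nullable = { 'L' }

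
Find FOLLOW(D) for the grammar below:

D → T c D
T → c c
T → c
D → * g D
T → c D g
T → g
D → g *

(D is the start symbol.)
{ $, 'g' }

To compute FOLLOW(D), find every occurrence of D on a right-hand side N → α D β: add FIRST(β) \ {ε}, and if β is empty or nullable also add FOLLOW(N). Iterate to a fixed point.

D is the start symbol, so $ ∈ FOLLOW(D).
In D → T c D: D is at the end; this adds FOLLOW(D) to itself — nothing new
In D → * g D: D is at the end; this adds FOLLOW(D) to itself — nothing new
In T → c D g: D is followed by g, add FIRST(g) \ {ε} = { 'g' }

Taking the union: FOLLOW(D) = { $, 'g' }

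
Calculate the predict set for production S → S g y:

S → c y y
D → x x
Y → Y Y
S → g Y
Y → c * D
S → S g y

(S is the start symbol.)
{ 'c', 'g' }

PREDICT(S → S g y) = (FIRST(RHS) \ {ε}) ∪ (FOLLOW(S) if ε ∈ FIRST(RHS), i.e. RHS ⇒* ε)
FIRST(S) = { 'c', 'g' }
FIRST(S g y) = { 'c', 'g' }
ε ∉ FIRST(S g y), so FOLLOW(S) is not added.
PREDICT(S → S g y) = { 'c', 'g' }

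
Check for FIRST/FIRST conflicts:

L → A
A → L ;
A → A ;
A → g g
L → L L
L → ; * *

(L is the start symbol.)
A FIRST/FIRST conflict occurs when two productions N → α and N → β for the same non-terminal have FIRST(α) ∩ FIRST(β) ≠ ∅ (with ε ∈ FIRST of a nullable right-hand side, so two nullable alternatives also conflict).

FIRST sets of the non-terminals at (or reachable through a nullable prefix from) the front of some alternative:
  FIRST(A) = { ';', 'g' }
  FIRST(L) = { ';', 'g' }

Productions for L:
  L → A: FIRST = { ';', 'g' }
  L → L L: FIRST = { ';', 'g' }
  L → ; * *: FIRST = { ';' }
Productions for A:
  A → L ;: FIRST = { ';', 'g' }
  A → A ;: FIRST = { ';', 'g' }
  A → g g: FIRST = { 'g' }

Conflict for L: L → A and L → L L
  Overlap: { ';', 'g' }
Conflict for L: L → A and L → ; * *
  Overlap: { ';' }
Conflict for L: L → L L and L → ; * *
  Overlap: { ';' }
Conflict for A: A → L ; and A → A ;
  Overlap: { ';', 'g' }
Conflict for A: A → L ; and A → g g
  Overlap: { 'g' }
Conflict for A: A → A ; and A → g g
  Overlap: { 'g' }

Answer: Yes. L → A / L → L L on { ';', 'g' }; L → A / L → ';' '*' '*' on { ';' }; L → L L / L → ';' '*' '*' on { ';' }; A → L ';' / A → A ';' on { ';', 'g' }; A → L ';' / A → g g on { 'g' }; A → A ';' / A → g g on { 'g' }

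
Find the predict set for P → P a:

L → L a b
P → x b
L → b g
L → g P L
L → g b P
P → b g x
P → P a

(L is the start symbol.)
PREDICT(P → P a) = (FIRST(RHS) \ {ε}) ∪ (FOLLOW(P) if ε ∈ FIRST(RHS), i.e. RHS ⇒* ε)
FIRST(P) = { 'b', 'x' }
FIRST(P a) = { 'b', 'x' }
ε ∉ FIRST(P a), so FOLLOW(P) is not added.
PREDICT(P → P a) = { 'b', 'x' }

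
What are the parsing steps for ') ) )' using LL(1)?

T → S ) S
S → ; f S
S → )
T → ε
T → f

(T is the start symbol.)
LL(1) parsing maintains a stack (initially the start symbol over $) and the input. At each step: if the stack top is a terminal, match it against the current input token; if it is a non-terminal N, replace it with the RHS of M[N, lookahead] (the unique production whose predict set contains the lookahead).

Stack is shown with the top on the left.

Stack    Input    Action
------------------------
T $      ) ) ) $  output T → S ) S
S ) S $  ) ) ) $  output S → )
) ) S $  ) ) ) $  match ')'
) S $    ) ) $    match ')'
S $      ) $      output S → )
) $      ) $      match ')'
$        $        accept

The string is accepted.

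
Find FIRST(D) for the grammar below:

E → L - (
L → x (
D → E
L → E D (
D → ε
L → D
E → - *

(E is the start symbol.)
To compute FIRST(D), examine every production with D on the left-hand side, reading each right-hand side left to right until a non-nullable symbol is reached.

FIRST sets of the other non-terminals involved (by the same procedure, iterated to a fixed point):
  FIRST(E) = { '-', 'x' }

From D → E:
  - E is a non-terminal: add FIRST(E) \ {ε} = { '-', 'x' }
    E is not nullable, so stop
From D → ε:
  - ε-production, so ε ∈ FIRST(D)

Collecting: FIRST(D) = { '-', 'x', ε }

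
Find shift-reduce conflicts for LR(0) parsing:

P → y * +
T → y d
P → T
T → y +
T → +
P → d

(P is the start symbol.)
No shift-reduce conflicts

A shift-reduce conflict occurs when an LR(0) state has both:
  - a complete (reduce) item [A → α .] (dot at the end), and
  - a shift item [B → β . c γ] (dot before a terminal).

Augment with P' → P and build the canonical LR(0) collection (I0 = CLOSURE({[P' → . P]}), then GOTO on every symbol after a dot until no new states appear). It has 10 states:
  I0: { [P → . T], [P → . d], [P → . y * +], [P' → . P], [T → . +], [T → . y +], [T → . y d] }  — shift
  I1: { [T → + .] }  — reduce
  I2: { [P' → P .] }  — accept
  I3: { [P → T .] }  — reduce
  I4: { [P → d .] }  — reduce
  I5: { [P → y . * +], [T → y . +], [T → y . d] }  — shift
  I6: { [P → y * . +] }  — shift
  I7: { [T → y + .] }  — reduce
  I8: { [T → y d .] }  — reduce
  I9: { [P → y * + .] }  — reduce

No state contains both a complete item and a shift item.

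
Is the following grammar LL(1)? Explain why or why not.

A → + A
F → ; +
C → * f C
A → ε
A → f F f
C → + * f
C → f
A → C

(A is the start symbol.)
No. Predict set conflict for A: { '+' }

Relevant sets:
  FIRST(C) = { '*', '+', 'f' }
  FOLLOW(A) = { $ }

For A:
  PREDICT(A → '+' A) = { '+' }
  PREDICT(A → ε) = { $ }
  PREDICT(A → f F f) = { 'f' }
  PREDICT(A → C) = { '*', '+', 'f' }
For C:
  PREDICT(C → '*' f C) = { '*' }
  PREDICT(C → '+' '*' f) = { '+' }
  PREDICT(C → f) = { 'f' }
F has a single production, so nothing to check there.

Conflict found: Predict set conflict for A: { '+' }
The grammar is NOT LL(1).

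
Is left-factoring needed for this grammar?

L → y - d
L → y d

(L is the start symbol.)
Left-factoring is needed when two productions for the same non-terminal
share a common prefix on the right-hand side.

Productions for L:
  L → y - d
  L → y d

Found common prefix 'y' in productions for L

Answer: Yes, L has productions with common prefix 'y'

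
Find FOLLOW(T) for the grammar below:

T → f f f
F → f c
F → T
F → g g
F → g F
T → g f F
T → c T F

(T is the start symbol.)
{ $, 'c', 'f', 'g' }

To compute FOLLOW(T), find every occurrence of T on a right-hand side N → α T β: add FIRST(β) \ {ε}, and if β is empty or nullable also add FOLLOW(N). Iterate to a fixed point.

T is the start symbol, so $ ∈ FOLLOW(T).
In F → T: T is at the end, add FOLLOW(F)
In T → c T F: T is followed by F, add FIRST(F) \ {ε} = { 'c', 'f', 'g' }

The FOLLOW sets referred to above (computed the same way, to a fixed point):
  FOLLOW(F) = { $, 'c', 'f', 'g' }

Taking the union: FOLLOW(T) = { $, 'c', 'f', 'g' }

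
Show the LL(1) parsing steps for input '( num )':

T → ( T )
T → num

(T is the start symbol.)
Stack is shown with the top on the left.

Stack    Input      Action
--------------------------
T $      ( num ) $  output T → ( T )
( T ) $  ( num ) $  match '('
T ) $    num ) $    output T → num
num ) $  num ) $    match 'num'
) $      ) $        match ')'
$        $          accept

The string is accepted.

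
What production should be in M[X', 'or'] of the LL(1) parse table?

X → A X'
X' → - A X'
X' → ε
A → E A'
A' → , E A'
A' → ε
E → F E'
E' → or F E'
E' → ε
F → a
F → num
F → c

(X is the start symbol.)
Empty (error entry)

To find M[X', 'or'], we find productions for X' where 'or' is in the predict set (PREDICT(N → α) = (FIRST(α) \ {ε}) ∪ (FOLLOW(N) if α ⇒* ε)).

Relevant sets:
  FOLLOW(X') = { $ }

X' → - A X': PREDICT = { '-' }
X' → ε: PREDICT = { $ }

M[X', 'or'] is empty (no production applies)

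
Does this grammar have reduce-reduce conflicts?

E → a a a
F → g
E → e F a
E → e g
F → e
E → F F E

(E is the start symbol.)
Yes — I8: [E → e g .] vs [F → g .]

Augment with E' → E and build the canonical LR(0) collection (I0 = CLOSURE({[E' → . E]}), then GOTO on every symbol after a dot until no new states appear). It has 14 states:
  I0: { [E → . F F E], [E → . a a a], [E → . e F a], [E → . e g], [E' → . E], [F → . e], [F → . g] }  — shift
  I1: { [E' → E .] }  — accept
  I2: { [E → F . F E], [F → . e], [F → . g] }  — shift
  I3: { [E → a . a a] }  — shift
  I4: { [E → e . F a], [E → e . g], [F → . e], [F → . g], [F → e .] }  — shift, reduce
  I5: { [F → g .] }  — reduce
  I6: { [E → e F . a] }  — shift
  I7: { [F → e .] }  — reduce
  I8: { [E → e g .], [F → g .] }  — 2 reduces
  I9: { [E → e F a .] }  — reduce
  I10: { [E → a a . a] }  — shift
  I11: { [E → a a a .] }  — reduce
  I12: { [E → . F F E], [E → . a a a], [E → . e F a], [E → . e g], [E → F F . E], [F → . e], [F → . g] }  — shift
  I13: { [E → F F E .] }  — reduce

I8 contains complete items [E → e g .], [F → g .] — reduce-reduce conflict.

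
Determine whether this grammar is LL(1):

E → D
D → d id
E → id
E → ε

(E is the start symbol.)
Relevant sets:
  FIRST(D) = { 'd' }
  FOLLOW(E) = { $ }

For E:
  PREDICT(E → D) = { 'd' }
  PREDICT(E → id) = { 'id' }
  PREDICT(E → ε) = { $ }
D has a single production, so nothing to check there.

All predict sets are disjoint. The grammar IS LL(1).

Answer: Yes, the grammar is LL(1).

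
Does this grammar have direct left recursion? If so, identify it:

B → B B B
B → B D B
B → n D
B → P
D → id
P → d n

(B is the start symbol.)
Yes, B is left-recursive

Direct left recursion occurs when N → N α for some non-terminal N (the right-hand side begins with the left-hand side itself).

B → B B B: LEFT RECURSIVE (starts with B)
B → B D B: LEFT RECURSIVE (starts with B)
B → n D: starts with n
B → P: starts with P
D → id: starts with id
P → d n: starts with d

The grammar has direct left recursion on: B.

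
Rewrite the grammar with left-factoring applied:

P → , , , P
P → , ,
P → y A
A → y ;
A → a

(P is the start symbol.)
P → , , P'
P' → , P
P' → ε
P → y A
A → y ;
A → a

Left-factoring transforms A → αβ₁ | αβ₂ into A → αA' and A' → β₁ | β₂
(α is the longest common prefix among the alternatives). Repeat until
no nonterminal has two alternatives with a common prefix.

Round 1: P has alternatives sharing prefix ', ,'. Introduce P': P → , , P'
  Add: P' → , P
  Add: P' → ε

No remaining common prefixes — done.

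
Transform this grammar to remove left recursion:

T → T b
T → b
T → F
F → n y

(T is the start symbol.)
T is directly left-recursive. The standard transformation for
  A → A α₁ | ... | A α_m | β₁ | ... | β_n
is
  A  → β₁ A' | ... | β_n A'
  A' → α₁ A' | ... | α_m A' | ε

T → b becomes T → b T'
T → F becomes T → F T'
T → T b becomes T' → b T'
Add T' → ε

Productions for other non-terminals are unchanged:
  F → n y

Resulting grammar:
T → b T'
T → F T'
T' → b T'
T' → ε
F → n y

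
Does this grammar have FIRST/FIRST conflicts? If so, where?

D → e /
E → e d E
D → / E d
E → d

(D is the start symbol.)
No FIRST/FIRST conflicts.

Productions for D:
  D → e /: FIRST = { 'e' }
  D → / E d: FIRST = { '/' }
Productions for E:
  E → e d E: FIRST = { 'e' }
  E → d: FIRST = { 'd' }

All alternatives of each non-terminal have pairwise disjoint FIRST sets.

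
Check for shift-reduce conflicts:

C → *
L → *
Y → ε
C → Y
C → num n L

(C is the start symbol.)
Yes — I0: [Y → .] vs [C → . *]

A shift-reduce conflict occurs when an LR(0) state has both:
  - a complete (reduce) item [A → α .] (dot at the end), and
  - a shift item [B → β . c γ] (dot before a terminal).

Augment with C' → C and build the canonical LR(0) collection (I0 = CLOSURE({[C' → . C]}), then GOTO on every symbol after a dot until no new states appear). It has 8 states:
  I0: { [C → . *], [C → . Y], [C → . num n L], [C' → . C], [Y → .] }  — shift, reduce
  I1: { [C → * .] }  — reduce
  I2: { [C' → C .] }  — accept
  I3: { [C → Y .] }  — reduce
  I4: { [C → num . n L] }  — shift
  I5: { [C → num n . L], [L → . *] }  — shift
  I6: { [L → * .] }  — reduce
  I7: { [C → num n L .] }  — reduce

I0 contains reduce item [Y → .] and shift items [C → . *], [C → . num n L] — shift-reduce conflict.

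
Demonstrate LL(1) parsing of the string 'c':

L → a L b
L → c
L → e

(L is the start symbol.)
LL(1) parsing maintains a stack (initially the start symbol over $) and the input. At each step: if the stack top is a terminal, match it against the current input token; if it is a non-terminal N, replace it with the RHS of M[N, lookahead] (the unique production whose predict set contains the lookahead).

Stack is shown with the top on the left.

Stack  Input  Action
--------------------
L $    c $    output L → c
c $    c $    match 'c'
$      $      accept

The string is accepted.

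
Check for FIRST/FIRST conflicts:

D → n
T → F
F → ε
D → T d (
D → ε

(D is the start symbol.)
FIRST sets of the non-terminals at (or reachable through a nullable prefix from) the front of some alternative:
  FIRST(T) = { ε }

Productions for D:
  D → n: FIRST = { 'n' }
  D → T d (: FIRST = { 'd' }
  D → ε: FIRST = { ε }
T, F have only one production, so no FIRST/FIRST conflict is possible there.

All alternatives of each non-terminal have pairwise disjoint FIRST sets.

Answer: No FIRST/FIRST conflicts.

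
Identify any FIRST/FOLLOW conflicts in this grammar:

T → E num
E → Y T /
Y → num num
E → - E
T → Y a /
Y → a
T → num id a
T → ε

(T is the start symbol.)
No FIRST/FOLLOW conflicts.

Nullable non-terminals: T.
FIRST sets used below: FIRST(E) = { '-', 'a', 'num' }, FIRST(Y) = { 'a', 'num' }

T: nullable alternative(s) T → ε; FOLLOW(T) = { $, '/' }
  T → E num: FIRST \ {ε} = { '-', 'a', 'num' } — disjoint from FOLLOW(T)
  T → Y a /: FIRST \ {ε} = { 'a', 'num' } — disjoint from FOLLOW(T)
  T → num id a: FIRST \ {ε} = { 'num' } — disjoint from FOLLOW(T)
  T → ε: FIRST \ {ε} = { } — this is the only nullable alternative, skip

E, Y have no nullable alternative, so no FIRST/FOLLOW check is needed there.

No FIRST/FOLLOW conflicts found.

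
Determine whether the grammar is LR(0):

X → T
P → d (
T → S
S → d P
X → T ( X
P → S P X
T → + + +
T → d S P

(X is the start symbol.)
No. Shift-reduce conflict between [X → T .] and [X → T . ( X]

A grammar is LR(0) if no state in the canonical LR(0) collection has:
  - both a shift item (dot before a terminal) and a complete item (shift-reduce conflict), or
  - two or more complete items (reduce-reduce conflict; the accept item [X' → X .] counts as a complete item here).

Augment with X' → X and build the canonical LR(0) collection (I0 = CLOSURE({[X' → . X]}), then GOTO on every symbol after a dot until no new states appear). It has 18 states:
  I0: { [S → . d P], [T → . + + +], [T → . S], [T → . d S P], [X → . T ( X], [X → . T], [X' → . X] }  — shift
  I1: { [T → + . + +] }  — shift
  I2: { [T → S .] }  — reduce
  I3: { [X → T . ( X], [X → T .] }  — shift, reduce
  I4: { [X' → X .] }  — accept
  I5: { [P → . S P X], [P → . d (], [S → . d P], [S → d . P], [T → d . S P] }  — shift
  I6: { [S → d P .] }  — reduce
  I7: { [P → . S P X], [P → . d (], [P → S . P X], [S → . d P], [T → d S . P] }  — shift
  I8: { [P → . S P X], [P → . d (], [P → d . (], [S → . d P], [S → d . P] }  — shift
  I9: { [P → d ( .] }  — reduce
  I10: { [P → . S P X], [P → . d (], [P → S . P X], [S → . d P] }  — shift
  I11: { [P → S P . X], [S → . d P], [T → . + + +], [T → . S], [T → . d S P], [X → . T ( X], [X → . T] }  — shift
  I12: { [P → S P X .] }  — reduce
  I13: { [P → S P . X], [S → . d P], [T → . + + +], [T → . S], [T → . d S P], [T → d S P .], [X → . T ( X], [X → . T] }  — shift, reduce
  I14: { [S → . d P], [T → . + + +], [T → . S], [T → . d S P], [X → . T ( X], [X → . T], [X → T ( . X] }  — shift
  I15: { [X → T ( X .] }  — reduce
  I16: { [T → + + . +] }  — shift
  I17: { [T → + + + .] }  — reduce

Conflict in state I3:
  Shift-reduce conflict between [X → T .] and [X → T . ( X]
So the grammar is NOT LR(0).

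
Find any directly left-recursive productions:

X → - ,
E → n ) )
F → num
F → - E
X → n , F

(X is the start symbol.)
No direct left recursion

Direct left recursion occurs when N → N α for some non-terminal N (the right-hand side begins with the left-hand side itself).

X → - ,: starts with '-'
E → n ) ): starts with n
F → num: starts with num
F → - E: starts with '-'
X → n , F: starts with n

No direct left recursion found.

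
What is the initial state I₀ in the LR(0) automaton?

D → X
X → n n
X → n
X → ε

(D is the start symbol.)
{ [D → . X], [D' → . D], [X → . n n], [X → . n], [X → .] }

First, augment the grammar with D' → D
I₀ = CLOSURE({ [D' → . D] }):
  [D' → . D] has the dot before D: add [D → . X]
  [D → . X] has the dot before X: add [X → . n n], [X → . n], [X → .]
No further items can be added.

I₀ = { [D → . X], [D' → . D], [X → . n n], [X → . n], [X → .] }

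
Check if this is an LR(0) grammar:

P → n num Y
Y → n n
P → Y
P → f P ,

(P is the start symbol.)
Yes, the grammar is LR(0)

Augment with P' → P and build the canonical LR(0) collection (I0 = CLOSURE({[P' → . P]}), then GOTO on every symbol after a dot until no new states appear). It has 11 states:
  I0: { [P → . Y], [P → . f P ,], [P → . n num Y], [P' → . P], [Y → . n n] }  — shift
  I1: { [P' → P .] }  — accept
  I2: { [P → Y .] }  — reduce
  I3: { [P → . Y], [P → . f P ,], [P → . n num Y], [P → f . P ,], [Y → . n n] }  — shift
  I4: { [P → n . num Y], [Y → n . n] }  — shift
  I5: { [Y → n n .] }  — reduce
  I6: { [P → n num . Y], [Y → . n n] }  — shift
  I7: { [P → n num Y .] }  — reduce
  I8: { [Y → n . n] }  — shift
  I9: { [P → f P . ,] }  — shift
  I10: { [P → f P , .] }  — reduce

Every state is either a pure shift/goto state or contains exactly one complete item and nothing to shift — no conflicts. The grammar is LR(0).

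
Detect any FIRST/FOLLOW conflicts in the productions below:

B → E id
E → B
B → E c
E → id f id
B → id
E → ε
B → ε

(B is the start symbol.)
Nullable non-terminals: B, E.
FIRST sets used below: FIRST(E) = { 'c', 'id', ε }, FIRST(B) = { 'c', 'id', ε }

B: nullable alternative(s) B → ε; FOLLOW(B) = { $, 'c', 'id' }
  B → E id: FIRST \ {ε} = { 'c', 'id' } — overlaps FOLLOW(B) on { 'c', 'id' }: CONFLICT
  B → E c: FIRST \ {ε} = { 'c', 'id' } — overlaps FOLLOW(B) on { 'c', 'id' }: CONFLICT
  B → id: FIRST \ {ε} = { 'id' } — overlaps FOLLOW(B) on { 'id' }: CONFLICT
  B → ε: FIRST \ {ε} = { } — this is the only nullable alternative, skip

E: nullable alternative(s) E → B, E → ε; FOLLOW(E) = { 'c', 'id' }
  E → B: FIRST \ {ε} = { 'c', 'id' } — overlaps FOLLOW(E) on { 'c', 'id' }: CONFLICT
  E → id f id: FIRST \ {ε} = { 'id' } — overlaps FOLLOW(E) on { 'id' }: CONFLICT
  E → ε: FIRST \ {ε} = { } — disjoint from FOLLOW(E)

So the grammar has 5 FIRST/FOLLOW conflicts (marked CONFLICT above).

Answer: Yes. B → E id with FOLLOW(B) on { 'c', 'id' }; B → E c with FOLLOW(B) on { 'c', 'id' }; B → id with FOLLOW(B) on { 'id' }; E → B with FOLLOW(E) on { 'c', 'id' }; E → id f id with FOLLOW(E) on { 'id' }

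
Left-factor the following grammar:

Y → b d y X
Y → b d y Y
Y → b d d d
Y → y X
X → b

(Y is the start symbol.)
Left-factoring transforms A → αβ₁ | αβ₂ into A → αA' and A' → β₁ | β₂
(α is the longest common prefix among the alternatives). Repeat until
no nonterminal has two alternatives with a common prefix.

Round 1: Y has alternatives sharing prefix 'b d'. Introduce Y': Y → b d Y'
  Add: Y' → y X
  Add: Y' → y Y
  Add: Y' → d d

Round 2: Y' has alternatives sharing prefix 'y'. Introduce Y'': Y' → y Y''
  Add: Y'' → X
  Add: Y'' → Y

No remaining common prefixes — done.

Resulting grammar:
Y → b d Y'
Y' → y Y''
Y'' → X
Y'' → Y
Y' → d d
Y → y X
X → b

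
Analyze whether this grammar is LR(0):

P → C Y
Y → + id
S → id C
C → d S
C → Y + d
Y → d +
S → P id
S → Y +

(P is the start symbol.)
No. Shift-reduce conflict between [Y → d + .] and [Y → + . id]

A grammar is LR(0) if no state in the canonical LR(0) collection has:
  - both a shift item (dot before a terminal) and a complete item (shift-reduce conflict), or
  - two or more complete items (reduce-reduce conflict; the accept item [P' → P .] counts as a complete item here).

Augment with P' → P and build the canonical LR(0) collection (I0 = CLOSURE({[P' → . P]}), then GOTO on every symbol after a dot until no new states appear). It has 20 states:
  I0: { [C → . Y + d], [C → . d S], [P → . C Y], [P' → . P], [Y → . + id], [Y → . d +] }  — shift
  I1: { [Y → + . id] }  — shift
  I2: { [P → C . Y], [Y → . + id], [Y → . d +] }  — shift
  I3: { [P' → P .] }  — accept
  I4: { [C → Y . + d] }  — shift
  I5: { [C → . Y + d], [C → . d S], [C → d . S], [P → . C Y], [S → . P id], [S → . Y +], [S → . id C], [Y → . + id], [Y → . d +], [Y → d . +] }  — shift
  I6: { [Y → + . id], [Y → d + .] }  — shift, reduce
  I7: { [S → P . id] }  — shift
  I8: { [C → d S .] }  — reduce
  I9: { [C → Y . + d], [S → Y . +] }  — shift
  I10: { [C → . Y + d], [C → . d S], [S → id . C], [Y → . + id], [Y → . d +] }  — shift
  I11: { [S → id C .] }  — reduce
  I12: { [C → Y + . d], [S → Y + .] }  — shift, reduce
  I13: { [C → Y + d .] }  — reduce
  I14: { [S → P id .] }  — reduce
  I15: { [Y → + id .] }  — reduce
  I16: { [C → Y + . d] }  — shift
  I17: { [P → C Y .] }  — reduce
  I18: { [Y → d . +] }  — shift
  I19: { [Y → d + .] }  — reduce

Conflict in state I6:
  Shift-reduce conflict between [Y → d + .] and [Y → + . id]
So the grammar is NOT LR(0).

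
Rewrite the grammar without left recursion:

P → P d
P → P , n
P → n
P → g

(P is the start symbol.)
P → n P'
P → g P'
P' → d P'
P' → , n P'
P' → ε

P is directly left-recursive. The standard transformation for
  A → A α₁ | ... | A α_m | β₁ | ... | β_n
is
  A  → β₁ A' | ... | β_n A'
  A' → α₁ A' | ... | α_m A' | ε

P → n becomes P → n P'
P → g becomes P → g P'
P → P d becomes P' → d P'
P → P , n becomes P' → , n P'
Add P' → ε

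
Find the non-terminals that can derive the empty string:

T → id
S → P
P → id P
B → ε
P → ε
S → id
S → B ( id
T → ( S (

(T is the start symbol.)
A non-terminal is nullable if it can derive ε (the empty string): either it has an ε-production, or it has a production whose right-hand side consists entirely of nullable non-terminals.

ε-productions: B → ε, P → ε
So B, P are immediately nullable.
S → P: every symbol on the right is nullable, so S is nullable too.
No further non-terminal can be added: every production for the remaining non-terminals contains a terminal or a non-nullable non-terminal.
Nullable = { 'B', 'P', 'S' }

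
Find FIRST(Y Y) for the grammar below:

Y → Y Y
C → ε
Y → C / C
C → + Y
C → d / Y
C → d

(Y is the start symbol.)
FIRST sets of the non-terminals involved (from the grammar, by fixed-point iteration):
  FIRST(Y) = { '+', '/', 'd' }

To compute FIRST(Y Y), process the symbols left to right:
Symbol Y is a non-terminal. Add FIRST(Y) \ {ε} = { '+', '/', 'd' }
Y is not nullable (ε ∉ FIRST(Y)), so stop here.
FIRST(Y Y) = { '+', '/', 'd' }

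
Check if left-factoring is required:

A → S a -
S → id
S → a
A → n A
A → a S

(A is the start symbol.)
No, left-factoring is not needed

Left-factoring is needed when two productions for the same non-terminal
share a common prefix on the right-hand side.

Productions for A:
  A → S a -
  A → n A
  A → a S
Productions for S:
  S → id
  S → a

No common prefixes found.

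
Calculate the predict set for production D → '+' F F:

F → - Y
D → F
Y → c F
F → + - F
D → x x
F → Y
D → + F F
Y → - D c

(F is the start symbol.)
PREDICT(D → '+' F F) = (FIRST(RHS) \ {ε}) ∪ (FOLLOW(D) if ε ∈ FIRST(RHS), i.e. RHS ⇒* ε)
FIRST('+' F F) = { '+' }
ε ∉ FIRST('+' F F), so FOLLOW(D) is not added.
PREDICT(D → '+' F F) = { '+' }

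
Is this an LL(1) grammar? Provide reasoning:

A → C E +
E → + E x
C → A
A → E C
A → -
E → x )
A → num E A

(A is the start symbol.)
No. Predict set conflict for A: { '+', 'x' }

A grammar is LL(1) if for each non-terminal N with multiple productions, the predict sets of those productions are pairwise disjoint, where PREDICT(N → α) = (FIRST(α) \ {ε}) ∪ (FOLLOW(N) if α ⇒* ε).

Relevant sets:
  FIRST(C) = { '+', '-', 'num', 'x' }
  FIRST(E) = { '+', 'x' }

For A:
  PREDICT(A → C E '+') = { '+', '-', 'num', 'x' }
  PREDICT(A → E C) = { '+', 'x' }
  PREDICT(A → '-') = { '-' }
  PREDICT(A → num E A) = { 'num' }
For E:
  PREDICT(E → '+' E x) = { '+' }
  PREDICT(E → x ')') = { 'x' }
C has a single production, so nothing to check there.

Conflict found: Predict set conflict for A: { '+', 'x' }
The grammar is NOT LL(1).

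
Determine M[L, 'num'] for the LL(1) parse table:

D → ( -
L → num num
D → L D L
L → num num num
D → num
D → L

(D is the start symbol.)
To find M[L, 'num'], we find productions for L where 'num' is in the predict set (PREDICT(N → α) = (FIRST(α) \ {ε}) ∪ (FOLLOW(N) if α ⇒* ε)).

L → num num: PREDICT = { 'num' }
  'num' is in predict set, so this production goes in M[L, 'num']
L → num num num: PREDICT = { 'num' }
  'num' is in predict set, so this production goes in M[L, 'num']

M[L, 'num'] = L → num num, L → num num num  (a multiply-defined cell — the grammar is not LL(1))

Answer: L → num num, L → num num num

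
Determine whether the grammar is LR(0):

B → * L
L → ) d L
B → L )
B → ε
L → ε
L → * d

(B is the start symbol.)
No. Shift-reduce conflict between [B → .] and [B → . * L]

A grammar is LR(0) if no state in the canonical LR(0) collection has:
  - both a shift item (dot before a terminal) and a complete item (shift-reduce conflict), or
  - two or more complete items (reduce-reduce conflict; the accept item [B' → B .] counts as a complete item here).

Augment with B' → B and build the canonical LR(0) collection (I0 = CLOSURE({[B' → . B]}), then GOTO on every symbol after a dot until no new states appear). It has 11 states:
  I0: { [B → . * L], [B → . L )], [B → .], [B' → . B], [L → . ) d L], [L → . * d], [L → .] }  — shift, 2 reduces
  I1: { [L → ) . d L] }  — shift
  I2: { [B → * . L], [L → * . d], [L → . ) d L], [L → . * d], [L → .] }  — shift, reduce
  I3: { [B' → B .] }  — accept
  I4: { [B → L . )] }  — shift
  I5: { [B → L ) .] }  — reduce
  I6: { [L → * . d] }  — shift
  I7: { [B → * L .] }  — reduce
  I8: { [L → * d .] }  — reduce
  I9: { [L → ) d . L], [L → . ) d L], [L → . * d], [L → .] }  — shift, reduce
  I10: { [L → ) d L .] }  — reduce

Conflict in state I0:
  Shift-reduce conflict between [B → .] and [B → . * L]
So the grammar is NOT LR(0).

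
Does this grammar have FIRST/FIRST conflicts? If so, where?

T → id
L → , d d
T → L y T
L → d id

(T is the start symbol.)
No FIRST/FIRST conflicts.

FIRST sets of the non-terminals at (or reachable through a nullable prefix from) the front of some alternative:
  FIRST(L) = { ',', 'd' }

Productions for T:
  T → id: FIRST = { 'id' }
  T → L y T: FIRST = { ',', 'd' }
Productions for L:
  L → , d d: FIRST = { ',' }
  L → d id: FIRST = { 'd' }

All alternatives of each non-terminal have pairwise disjoint FIRST sets.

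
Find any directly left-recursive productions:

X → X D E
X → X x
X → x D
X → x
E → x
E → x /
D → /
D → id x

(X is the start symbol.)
X → X D E: LEFT RECURSIVE (starts with X)
X → X x: LEFT RECURSIVE (starts with X)
X → x D: starts with x
X → x: starts with x
E → x: starts with x
E → x /: starts with x
D → /: starts with '/'
D → id x: starts with id

The grammar has direct left recursion on: X.

Answer: Yes, X is left-recursive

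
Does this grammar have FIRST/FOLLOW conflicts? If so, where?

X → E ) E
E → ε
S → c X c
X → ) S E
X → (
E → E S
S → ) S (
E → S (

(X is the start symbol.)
A FIRST/FOLLOW conflict occurs when a non-terminal N has a nullable alternative N → β (β ⇒* ε) and another alternative N → α with FIRST(α) ∩ FOLLOW(N) ≠ ∅: on such a lookahead the parser cannot decide between expanding α and letting N vanish via β.

Nullable non-terminals: E.
FIRST sets used below: FIRST(E) = { ')', 'c', ε }, FIRST(S) = { ')', 'c' }

E: nullable alternative(s) E → ε; FOLLOW(E) = { $, ')', 'c' }
  E → ε: FIRST \ {ε} = { } — this is the only nullable alternative, skip
  E → E S: FIRST \ {ε} = { ')', 'c' } — overlaps FOLLOW(E) on { ')', 'c' }: CONFLICT
  E → S (: FIRST \ {ε} = { ')', 'c' } — overlaps FOLLOW(E) on { ')', 'c' }: CONFLICT

S, X have no nullable alternative, so no FIRST/FOLLOW check is needed there.

So the grammar has 2 FIRST/FOLLOW conflicts (marked CONFLICT above).

Answer: Yes. E → E S with FOLLOW(E) on { ')', 'c' }; E → S '(' with FOLLOW(E) on { ')', 'c' }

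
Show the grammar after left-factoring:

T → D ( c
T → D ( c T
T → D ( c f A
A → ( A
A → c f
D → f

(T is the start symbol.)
T → D ( c T'
T' → ε
T' → T
T' → f A
A → ( A
A → c f
D → f

Left-factoring transforms A → αβ₁ | αβ₂ into A → αA' and A' → β₁ | β₂
(α is the longest common prefix among the alternatives). Repeat until
no nonterminal has two alternatives with a common prefix.

Round 1: T has alternatives sharing prefix 'D ( c'. Introduce T': T → D ( c T'
  Add: T' → ε
  Add: T' → T
  Add: T' → f A

No remaining common prefixes — done.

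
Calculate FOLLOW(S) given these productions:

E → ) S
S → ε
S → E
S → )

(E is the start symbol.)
In E → ) S: S is at the end, add FOLLOW(E)

The FOLLOW sets referred to above (computed the same way, to a fixed point):
  FOLLOW(E) = { $ }

Taking the union: FOLLOW(S) = { $ }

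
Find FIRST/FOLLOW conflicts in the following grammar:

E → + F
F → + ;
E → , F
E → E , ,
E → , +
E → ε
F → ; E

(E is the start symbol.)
Nullable non-terminals: E.
FIRST sets used below: FIRST(E) = { '+', ',', ε }

E: nullable alternative(s) E → ε; FOLLOW(E) = { $, ',' }
  E → + F: FIRST \ {ε} = { '+' } — disjoint from FOLLOW(E)
  E → , F: FIRST \ {ε} = { ',' } — overlaps FOLLOW(E) on { ',' }: CONFLICT
  E → E , ,: FIRST \ {ε} = { '+', ',' } — overlaps FOLLOW(E) on { ',' }: CONFLICT
  E → , +: FIRST \ {ε} = { ',' } — overlaps FOLLOW(E) on { ',' }: CONFLICT
  E → ε: FIRST \ {ε} = { } — this is the only nullable alternative, skip

F has no nullable alternative, so no FIRST/FOLLOW check is needed there.

So the grammar has 3 FIRST/FOLLOW conflicts (marked CONFLICT above).

Answer: Yes. E → ',' F with FOLLOW(E) on { ',' }; E → E ',' ',' with FOLLOW(E) on { ',' }; E → ',' '+' with FOLLOW(E) on { ',' }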